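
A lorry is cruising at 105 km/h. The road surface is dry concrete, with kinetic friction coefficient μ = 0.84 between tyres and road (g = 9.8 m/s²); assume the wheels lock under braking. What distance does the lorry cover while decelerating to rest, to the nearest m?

Braking distance ≈ 52 m

105 km/h ÷ 3.6 = 29.1667 m/s.
a = μg = 0.84 × 9.8 = 8.232 m/s².
Braking distance = v²/(2a) = 29.1667² / (2 × 8.232) = 850.696 / 16.464 = 51.670 m.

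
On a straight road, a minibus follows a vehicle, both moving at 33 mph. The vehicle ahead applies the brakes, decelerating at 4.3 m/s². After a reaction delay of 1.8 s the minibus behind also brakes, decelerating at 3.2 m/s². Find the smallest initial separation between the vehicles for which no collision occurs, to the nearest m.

33 mph × 0.44704 = 14.7523 m/s.
Leader travels v²/(2a_L) = 217.630 / 8.600 = 25.306 m before stopping.
Follower covers v·t_r = 14.7523 × 1.8 = 26.554 m while reacting, then v²/(2a_F) = 217.630 / 6.400 = 34.005 m while braking, for a total of 26.554 + 34.005 = 60.559 m.
Since a_F ≤ a_L and the follower starts braking later, the follower is never slower than the leader, so the closest approach is when both have stopped.
Minimum gap = 60.559 − 25.306 = 35.253 m.

Minimum gap ≈ 35 m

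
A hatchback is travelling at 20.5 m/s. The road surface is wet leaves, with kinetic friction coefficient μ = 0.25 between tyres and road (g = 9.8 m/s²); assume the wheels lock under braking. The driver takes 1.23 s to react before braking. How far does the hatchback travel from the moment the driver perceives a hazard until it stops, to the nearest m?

a = μg = 0.25 × 9.8 = 2.450 m/s².
Reaction distance = v·t_r = 20.5000 × 1.23 = 25.215 m.
Braking distance = v²/(2a) = 20.5000² / (2 × 2.450) = 420.250 / 4.900 = 85.765 m.
Total = 25.215 + 85.765 = 110.980 m.

Total stopping distance ≈ 111 m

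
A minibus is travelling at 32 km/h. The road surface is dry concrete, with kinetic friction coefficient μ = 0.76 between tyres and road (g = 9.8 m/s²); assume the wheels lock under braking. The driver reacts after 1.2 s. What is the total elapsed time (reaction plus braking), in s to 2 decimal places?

32 km/h ÷ 3.6 = 8.8889 m/s.
a = μg = 0.76 × 9.8 = 7.448 m/s².
Braking time = v/a = 8.8889 / 7.448 = 1.193 s.
Total = 1.2 + 1.193 = 2.393 s.

Total time ≈ 2.39 s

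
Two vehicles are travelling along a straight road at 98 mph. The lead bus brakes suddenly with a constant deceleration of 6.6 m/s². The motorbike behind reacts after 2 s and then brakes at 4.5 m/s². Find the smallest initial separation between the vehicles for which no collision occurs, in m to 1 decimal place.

Minimum gap ≈ 155.5 m

98 mph × 0.44704 = 43.8099 m/s.
Leader travels v²/(2a_L) = 1919.307 / 13.200 = 145.402 m before stopping.
Follower covers v·t_r = 43.8099 × 2 = 87.620 m while reacting, then v²/(2a_F) = 1919.307 / 9.000 = 213.256 m while braking, for a total of 87.620 + 213.256 = 300.876 m.
Since a_F ≤ a_L and the follower starts braking later, the follower is never slower than the leader, so the closest approach is when both have stopped.
Minimum gap = 300.876 − 145.402 = 155.474 m.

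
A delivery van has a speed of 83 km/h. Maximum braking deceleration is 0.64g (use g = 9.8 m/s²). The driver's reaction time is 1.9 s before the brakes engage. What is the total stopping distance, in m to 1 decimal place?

83 km/h ÷ 3.6 = 23.0556 m/s.
a = 0.64 × 9.8 = 6.272 m/s².
Reaction distance = v·t_r = 23.0556 × 1.9 = 43.806 m.
Braking distance = v²/(2a) = 23.0556² / (2 × 6.272) = 531.561 / 12.544 = 42.376 m.
Total = 43.806 + 42.376 = 86.182 m.

Total stopping distance ≈ 86.2 m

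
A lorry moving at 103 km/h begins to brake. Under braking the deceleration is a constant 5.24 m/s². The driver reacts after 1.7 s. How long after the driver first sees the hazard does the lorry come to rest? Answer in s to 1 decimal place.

Total time ≈ 7.2 s

103 km/h ÷ 3.6 = 28.6111 m/s.
Braking time = v/a = 28.6111 / 5.240 = 5.460 s.
Total = 1.7 + 5.460 = 7.160 s.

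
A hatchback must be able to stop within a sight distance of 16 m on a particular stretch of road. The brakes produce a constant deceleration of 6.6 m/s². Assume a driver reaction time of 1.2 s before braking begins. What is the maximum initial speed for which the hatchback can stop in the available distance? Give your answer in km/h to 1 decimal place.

Stopping distance: v·t_r + v²/(2a) = 16 with t_r = 1.2 s and a = 6.600 m/s².
So v² + 15.840 v − 211.20 = 0.
Positive root: v = −a·t_r + √((a·t_r)² + 2a·d) = −7.920 + √(62.726 + 211.20) = 8.6307 m/s.
8.6307 m/s × 3.6 = 31.071 km/h.

Maximum speed ≈ 31.1 km/h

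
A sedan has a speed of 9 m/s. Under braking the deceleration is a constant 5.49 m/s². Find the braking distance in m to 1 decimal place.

Braking distance ≈ 7.4 m

Braking distance = v²/(2a) = 9.0000² / (2 × 5.490) = 81.000 / 10.980 = 7.377 m.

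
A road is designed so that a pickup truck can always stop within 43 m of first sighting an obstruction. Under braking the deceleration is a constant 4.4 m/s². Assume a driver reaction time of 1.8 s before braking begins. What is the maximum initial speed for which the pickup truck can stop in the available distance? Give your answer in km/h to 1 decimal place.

Stopping distance: v·t_r + v²/(2a) = 43 with t_r = 1.8 s and a = 4.400 m/s².
So v² + 15.840 v − 378.40 = 0.
Positive root: v = −a·t_r + √((a·t_r)² + 2a·d) = −7.920 + √(62.726 + 378.40) = 13.0830 m/s.
13.0830 m/s × 3.6 = 47.099 km/h.

Maximum speed ≈ 47.1 km/h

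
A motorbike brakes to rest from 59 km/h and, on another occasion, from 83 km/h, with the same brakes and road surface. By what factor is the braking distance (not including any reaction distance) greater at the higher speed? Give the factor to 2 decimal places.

Factor ≈ 1.98

Braking distance d = v²/(2a), so with a fixed, d ∝ v².
Factor = (83/59)² = 1.4068² = 1.9791.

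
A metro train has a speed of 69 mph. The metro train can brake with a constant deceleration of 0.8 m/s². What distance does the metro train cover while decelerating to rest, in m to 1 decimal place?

Braking distance ≈ 594.7 m

69 mph × 0.44704 = 30.8458 m/s.
Braking distance = v²/(2a) = 30.8458² / (2 × 0.800) = 951.463 / 1.600 = 594.664 m.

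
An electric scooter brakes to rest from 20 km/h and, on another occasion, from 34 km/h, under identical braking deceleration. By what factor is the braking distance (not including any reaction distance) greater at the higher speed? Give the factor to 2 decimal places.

Braking distance d = v²/(2a), so with a fixed, d ∝ v².
Factor = (34/20)² = 1.7000² = 2.8900.

Factor ≈ 2.89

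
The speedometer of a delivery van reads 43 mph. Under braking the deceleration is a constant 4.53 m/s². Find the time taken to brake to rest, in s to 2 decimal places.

Braking time ≈ 4.24 s

43 mph × 0.44704 = 19.2227 m/s.
Braking time = v/a = 19.2227 / 4.530 = 4.243 s.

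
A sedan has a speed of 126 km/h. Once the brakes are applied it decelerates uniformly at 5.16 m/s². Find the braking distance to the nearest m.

Braking distance ≈ 119 m

126 km/h ÷ 3.6 = 35.0000 m/s.
Braking distance = v²/(2a) = 35.0000² / (2 × 5.160) = 1225.000 / 10.320 = 118.702 m.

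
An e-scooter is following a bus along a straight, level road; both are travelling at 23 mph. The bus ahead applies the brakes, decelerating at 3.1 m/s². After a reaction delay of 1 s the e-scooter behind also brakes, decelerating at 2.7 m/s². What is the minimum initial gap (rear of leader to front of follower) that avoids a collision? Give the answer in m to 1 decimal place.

Minimum gap ≈ 12.8 m

23 mph × 0.44704 = 10.2819 m/s.
Leader travels v²/(2a_L) = 105.717 / 6.200 = 17.051 m before stopping.
Follower covers v·t_r = 10.2819 × 1 = 10.282 m while reacting, then v²/(2a_F) = 105.717 / 5.400 = 19.577 m while braking, for a total of 10.282 + 19.577 = 29.859 m.
Since a_F ≤ a_L and the follower starts braking later, the follower is never slower than the leader, so the closest approach is when both have stopped.
Minimum gap = 29.859 − 17.051 = 12.808 m.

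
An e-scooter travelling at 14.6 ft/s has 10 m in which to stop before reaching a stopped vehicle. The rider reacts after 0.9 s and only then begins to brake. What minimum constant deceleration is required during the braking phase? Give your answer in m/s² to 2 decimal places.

Required deceleration ≈ 1.65 m/s²

14.6 ft/s × 0.3048 = 4.4501 m/s.
Distance covered during reaction = 4.4501 × 0.9 = 4.005 m.
Distance available for braking: 10 − 4.005 = 5.995 m.
v² = 2a·d ⇒ a = v²/(2d) = 4.4501² / (2 × 5.995) = 19.803 / 11.990 = 1.6516 m/s².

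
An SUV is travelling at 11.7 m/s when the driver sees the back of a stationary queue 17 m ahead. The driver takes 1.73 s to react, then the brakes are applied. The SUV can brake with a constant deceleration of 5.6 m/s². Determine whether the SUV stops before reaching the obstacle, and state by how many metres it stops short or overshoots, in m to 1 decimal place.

No — it overshoots by 15.5 m

Reaction distance = 11.7000 × 1.73 = 20.241 m.
Braking distance = v²/(2a) = 136.890 / 11.200 = 12.222 m.
Total stopping distance = 20.241 + 12.222 = 32.463 m, vs 17 m available — it cannot stop in time and overshoots by 32.463 − 17 = 15.463 m.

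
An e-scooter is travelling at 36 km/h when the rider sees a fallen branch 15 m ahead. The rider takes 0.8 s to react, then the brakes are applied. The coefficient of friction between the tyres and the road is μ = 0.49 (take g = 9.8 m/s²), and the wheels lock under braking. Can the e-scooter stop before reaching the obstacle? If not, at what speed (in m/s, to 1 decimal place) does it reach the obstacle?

No — it strikes the obstacle at 5.7 m/s

36 km/h ÷ 3.6 = 10.0000 m/s.
a = μg = 0.49 × 9.8 = 4.802 m/s².
Reaction distance = 10.0000 × 0.8 = 8.000 m.
Braking distance needed to stop: v²/(2a) = 100.000 / 9.604 = 10.412 m, so total needed = 8.000 + 10.412 = 18.412 m > 15 m — it cannot stop.
Distance remaining when braking begins: 15 − 8.000 = 7.000 m.
v² = v₀² − 2a·d = 100.000 − 2 × 4.802 × 7.000 = 32.772 m²/s².
v = √32.772 = 5.725 m/s.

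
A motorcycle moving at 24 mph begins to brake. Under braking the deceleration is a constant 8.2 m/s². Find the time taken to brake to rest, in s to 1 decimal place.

24 mph × 0.44704 = 10.7290 m/s.
Braking time = v/a = 10.7290 / 8.200 = 1.308 s.

Braking time ≈ 1.3 s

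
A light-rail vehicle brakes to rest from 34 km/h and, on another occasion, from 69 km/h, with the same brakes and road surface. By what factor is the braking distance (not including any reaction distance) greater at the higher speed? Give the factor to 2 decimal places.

Factor ≈ 4.12

Braking distance d = v²/(2a), so with a fixed, d ∝ v².
Factor = (69/34)² = 2.0294² = 4.1185.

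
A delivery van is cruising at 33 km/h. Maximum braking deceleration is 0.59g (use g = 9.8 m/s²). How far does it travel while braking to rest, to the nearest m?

33 km/h ÷ 3.6 = 9.1667 m/s.
a = 0.59 × 9.8 = 5.782 m/s².
Braking distance = v²/(2a) = 9.1667² / (2 × 5.782) = 84.028 / 11.564 = 7.266 m.

Braking distance ≈ 7 m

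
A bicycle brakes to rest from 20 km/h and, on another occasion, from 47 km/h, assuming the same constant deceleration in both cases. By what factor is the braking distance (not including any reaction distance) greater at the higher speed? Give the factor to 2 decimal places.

Braking distance d = v²/(2a), so with a fixed, d ∝ v².
Factor = (47/20)² = 2.3500² = 5.5225.

Factor ≈ 5.52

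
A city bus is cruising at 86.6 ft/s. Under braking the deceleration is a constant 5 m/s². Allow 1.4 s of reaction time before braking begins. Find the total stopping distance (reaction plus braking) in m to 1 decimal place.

Total stopping distance ≈ 106.6 m

86.6 ft/s × 0.3048 = 26.3957 m/s.
Reaction distance = v·t_r = 26.3957 × 1.4 = 36.954 m.
Braking distance = v²/(2a) = 26.3957² / (2 × 5.000) = 696.733 / 10.000 = 69.673 m.
Total = 36.954 + 69.673 = 106.627 m.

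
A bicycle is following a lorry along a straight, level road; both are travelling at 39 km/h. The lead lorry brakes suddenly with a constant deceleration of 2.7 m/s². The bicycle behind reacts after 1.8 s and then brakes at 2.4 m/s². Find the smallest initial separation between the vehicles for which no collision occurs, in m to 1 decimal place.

39 km/h ÷ 3.6 = 10.8333 m/s.
Leader travels v²/(2a_L) = 117.360 / 5.400 = 21.733 m before stopping.
Follower covers v·t_r = 10.8333 × 1.8 = 19.500 m while reacting, then v²/(2a_F) = 117.360 / 4.800 = 24.450 m while braking, for a total of 19.500 + 24.450 = 43.950 m.
Since a_F ≤ a_L and the follower starts braking later, the follower is never slower than the leader, so the closest approach is when both have stopped.
Minimum gap = 43.950 − 21.733 = 22.217 m.

Minimum gap ≈ 22.2 m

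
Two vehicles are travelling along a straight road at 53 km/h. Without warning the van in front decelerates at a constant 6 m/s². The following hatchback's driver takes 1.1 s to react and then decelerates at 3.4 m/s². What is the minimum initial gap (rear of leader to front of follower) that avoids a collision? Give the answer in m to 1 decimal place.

Minimum gap ≈ 30.0 m

53 km/h ÷ 3.6 = 14.7222 m/s.
Leader travels v²/(2a_L) = 216.743 / 12.000 = 18.062 m before stopping.
Follower covers v·t_r = 14.7222 × 1.1 = 16.194 m while reacting, then v²/(2a_F) = 216.743 / 6.800 = 31.874 m while braking, for a total of 16.194 + 31.874 = 48.068 m.
Since a_F ≤ a_L and the follower starts braking later, the follower is never slower than the leader, so the closest approach is when both have stopped.
Minimum gap = 48.068 − 18.062 = 30.006 m.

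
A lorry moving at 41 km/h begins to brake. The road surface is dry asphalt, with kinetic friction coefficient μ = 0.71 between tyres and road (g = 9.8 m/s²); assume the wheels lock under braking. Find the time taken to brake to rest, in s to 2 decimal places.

Braking time ≈ 1.64 s

41 km/h ÷ 3.6 = 11.3889 m/s.
a = μg = 0.71 × 9.8 = 6.958 m/s².
Braking time = v/a = 11.3889 / 6.958 = 1.637 s.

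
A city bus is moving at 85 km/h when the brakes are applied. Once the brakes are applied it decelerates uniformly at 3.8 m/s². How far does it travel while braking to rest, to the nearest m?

Braking distance ≈ 73 m

85 km/h ÷ 3.6 = 23.6111 m/s.
Braking distance = v²/(2a) = 23.6111² / (2 × 3.800) = 557.484 / 7.600 = 73.353 m.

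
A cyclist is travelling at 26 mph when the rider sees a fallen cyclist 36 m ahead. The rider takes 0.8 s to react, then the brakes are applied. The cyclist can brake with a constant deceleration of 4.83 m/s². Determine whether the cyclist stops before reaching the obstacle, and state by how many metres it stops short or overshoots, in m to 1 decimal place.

26 mph × 0.44704 = 11.6230 m/s.
Reaction distance = 11.6230 × 0.8 = 9.298 m.
Braking distance = v²/(2a) = 135.094 / 9.660 = 13.985 m.
Total stopping distance = 9.298 + 13.985 = 23.283 m, vs 36 m available — it stops with 36 − 23.283 = 12.717 m to spare.

Yes — it stops 12.7 m short of the obstacle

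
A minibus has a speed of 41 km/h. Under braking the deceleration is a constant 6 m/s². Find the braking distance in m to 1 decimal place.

Braking distance ≈ 10.8 m

41 km/h ÷ 3.6 = 11.3889 m/s.
Braking distance = v²/(2a) = 11.3889² / (2 × 6.000) = 129.707 / 12.000 = 10.809 m.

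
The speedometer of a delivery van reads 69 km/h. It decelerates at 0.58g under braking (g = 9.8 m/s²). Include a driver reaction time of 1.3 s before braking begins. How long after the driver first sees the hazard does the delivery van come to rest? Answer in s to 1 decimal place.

Total time ≈ 4.7 s

69 km/h ÷ 3.6 = 19.1667 m/s.
a = 0.58 × 9.8 = 5.684 m/s².
Braking time = v/a = 19.1667 / 5.684 = 3.372 s.
Total = 1.3 + 3.372 = 4.672 s.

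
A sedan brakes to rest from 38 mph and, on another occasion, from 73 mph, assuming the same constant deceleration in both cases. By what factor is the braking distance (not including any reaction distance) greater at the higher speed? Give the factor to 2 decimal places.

Factor ≈ 3.69

Braking distance d = v²/(2a), so with a fixed, d ∝ v².
Factor = (73/38)² = 1.9211² = 3.6906.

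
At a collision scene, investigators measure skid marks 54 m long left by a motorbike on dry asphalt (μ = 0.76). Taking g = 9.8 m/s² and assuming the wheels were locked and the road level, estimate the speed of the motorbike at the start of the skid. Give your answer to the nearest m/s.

Deceleration a = μg = 0.76 × 9.8 = 7.448 m/s².
v = √(2a·d) = √(2 × 7.448 × 54) = √804.384 = 28.3617 m/s.

Initial speed ≈ 28 m/s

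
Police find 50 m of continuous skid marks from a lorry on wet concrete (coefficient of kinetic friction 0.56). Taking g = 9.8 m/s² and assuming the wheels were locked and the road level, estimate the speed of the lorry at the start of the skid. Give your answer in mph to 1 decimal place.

Deceleration a = μg = 0.56 × 9.8 = 5.488 m/s².
v = √(2a·d) = √(2 × 5.488 × 50) = √548.800 = 23.4265 m/s.
= 23.4265 ÷ 0.44704 = 52.404 mph.

Initial speed ≈ 52.4 mph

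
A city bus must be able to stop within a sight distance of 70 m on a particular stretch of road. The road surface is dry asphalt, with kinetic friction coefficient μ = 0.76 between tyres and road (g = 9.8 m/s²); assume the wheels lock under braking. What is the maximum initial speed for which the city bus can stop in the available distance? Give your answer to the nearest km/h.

Maximum speed ≈ 116 km/h

a = μg = 0.76 × 9.8 = 7.448 m/s².
v²/(2a) = d ⇒ v = √(2 × 7.448 × 70) = √1042.72 = 32.2912 m/s.
32.2912 m/s × 3.6 = 116.248 km/h.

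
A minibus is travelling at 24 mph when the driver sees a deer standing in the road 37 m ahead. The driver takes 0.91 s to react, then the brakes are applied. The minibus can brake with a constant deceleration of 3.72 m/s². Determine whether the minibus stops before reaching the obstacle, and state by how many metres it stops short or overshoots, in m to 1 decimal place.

24 mph × 0.44704 = 10.7290 m/s.
Reaction distance = 10.7290 × 0.91 = 9.763 m.
Braking distance = v²/(2a) = 115.111 / 7.440 = 15.472 m.
Total stopping distance = 9.763 + 15.472 = 25.235 m, vs 37 m available — it stops with 37 − 25.235 = 11.765 m to spare.

Yes — it stops 11.8 m short of the obstacle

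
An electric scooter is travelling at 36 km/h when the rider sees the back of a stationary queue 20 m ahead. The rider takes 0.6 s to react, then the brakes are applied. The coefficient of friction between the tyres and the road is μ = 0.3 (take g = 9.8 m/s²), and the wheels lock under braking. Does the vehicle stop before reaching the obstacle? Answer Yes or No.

36 km/h ÷ 3.6 = 10.0000 m/s.
a = μg = 0.3 × 9.8 = 2.940 m/s².
Reaction distance = 10.0000 × 0.6 = 6.000 m.
Braking distance = v²/(2a) = 100.000 / 5.880 = 17.007 m.
Total stopping distance = 6.000 + 17.007 = 23.007 m, vs 20 m available — it cannot stop in time and overshoots by 23.007 − 20 = 3.007 m.

No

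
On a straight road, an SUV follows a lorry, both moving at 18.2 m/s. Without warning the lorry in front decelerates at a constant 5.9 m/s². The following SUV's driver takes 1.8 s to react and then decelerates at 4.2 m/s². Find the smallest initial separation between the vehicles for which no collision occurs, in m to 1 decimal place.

Minimum gap ≈ 44.1 m

Leader travels v²/(2a_L) = 331.240 / 11.800 = 28.071 m before stopping.
Follower covers v·t_r = 18.2000 × 1.8 = 32.760 m while reacting, then v²/(2a_F) = 331.240 / 8.400 = 39.433 m while braking, for a total of 32.760 + 39.433 = 72.193 m.
Since a_F ≤ a_L and the follower starts braking later, the follower is never slower than the leader, so the closest approach is when both have stopped.
Minimum gap = 72.193 − 28.071 = 44.122 m.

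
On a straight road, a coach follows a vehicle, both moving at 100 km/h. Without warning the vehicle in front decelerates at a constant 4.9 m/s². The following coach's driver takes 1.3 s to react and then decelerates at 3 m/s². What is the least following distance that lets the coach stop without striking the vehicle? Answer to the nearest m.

Minimum gap ≈ 86 m

100 km/h ÷ 3.6 = 27.7778 m/s.
Leader travels v²/(2a_L) = 771.606 / 9.800 = 78.735 m before stopping.
Follower covers v·t_r = 27.7778 × 1.3 = 36.111 m while reacting, then v²/(2a_F) = 771.606 / 6.000 = 128.601 m while braking, for a total of 36.111 + 128.601 = 164.712 m.
Since a_F ≤ a_L and the follower starts braking later, the follower is never slower than the leader, so the closest approach is when both have stopped.
Minimum gap = 164.712 − 78.735 = 85.977 m.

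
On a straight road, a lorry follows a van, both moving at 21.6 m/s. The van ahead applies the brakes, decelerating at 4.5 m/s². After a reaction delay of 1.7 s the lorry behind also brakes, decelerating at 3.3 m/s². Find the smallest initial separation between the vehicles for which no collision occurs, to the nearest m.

Minimum gap ≈ 56 m

Leader travels v²/(2a_L) = 466.560 / 9.000 = 51.840 m before stopping.
Follower covers v·t_r = 21.6000 × 1.7 = 36.720 m while reacting, then v²/(2a_F) = 466.560 / 6.600 = 70.691 m while braking, for a total of 36.720 + 70.691 = 107.411 m.
Since a_F ≤ a_L and the follower starts braking later, the follower is never slower than the leader, so the closest approach is when both have stopped.
Minimum gap = 107.411 − 51.840 = 55.571 m.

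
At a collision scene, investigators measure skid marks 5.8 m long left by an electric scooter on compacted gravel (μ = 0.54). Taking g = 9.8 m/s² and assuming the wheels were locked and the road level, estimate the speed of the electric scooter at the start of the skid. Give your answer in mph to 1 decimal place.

Initial speed ≈ 17.5 mph

Deceleration a = μg = 0.54 × 9.8 = 5.292 m/s².
v = √(2a·d) = √(2 × 5.292 × 5.8) = √61.387 = 7.8350 m/s.
= 7.8350 ÷ 0.44704 = 17.526 mph.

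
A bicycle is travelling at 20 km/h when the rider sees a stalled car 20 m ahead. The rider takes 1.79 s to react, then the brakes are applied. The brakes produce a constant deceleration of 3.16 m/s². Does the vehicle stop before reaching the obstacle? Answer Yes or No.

20 km/h ÷ 3.6 = 5.5556 m/s.
Reaction distance = 5.5556 × 1.79 = 9.945 m.
Braking distance = v²/(2a) = 30.865 / 6.320 = 4.884 m.
Total stopping distance = 9.945 + 4.884 = 14.829 m, vs 20 m available — it stops with 20 − 14.829 = 5.171 m to spare.

Yes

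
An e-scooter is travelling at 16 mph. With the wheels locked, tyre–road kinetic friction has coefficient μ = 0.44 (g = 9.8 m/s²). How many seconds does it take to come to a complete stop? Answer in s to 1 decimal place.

16 mph × 0.44704 = 7.1526 m/s.
a = μg = 0.44 × 9.8 = 4.312 m/s².
Braking time = v/a = 7.1526 / 4.312 = 1.659 s.

Braking time ≈ 1.7 s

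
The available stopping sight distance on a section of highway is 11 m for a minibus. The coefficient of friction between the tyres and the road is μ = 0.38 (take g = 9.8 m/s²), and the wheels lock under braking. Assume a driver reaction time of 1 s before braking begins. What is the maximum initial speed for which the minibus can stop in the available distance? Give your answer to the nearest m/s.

Maximum speed ≈ 6 m/s

a = μg = 0.38 × 9.8 = 3.724 m/s².
Stopping distance: v·t_r + v²/(2a) = 11 with t_r = 1 s and a = 3.724 m/s².
So v² + 7.448 v − 81.93 = 0.
Positive root: v = −a·t_r + √((a·t_r)² + 2a·d) = −3.724 + √(13.868 + 81.93) = 6.0636 m/s.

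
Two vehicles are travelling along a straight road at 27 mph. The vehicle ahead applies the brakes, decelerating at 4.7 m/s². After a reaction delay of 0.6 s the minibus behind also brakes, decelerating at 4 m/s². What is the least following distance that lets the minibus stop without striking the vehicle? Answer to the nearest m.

Minimum gap ≈ 10 m

27 mph × 0.44704 = 12.0701 m/s.
Leader travels v²/(2a_L) = 145.687 / 9.400 = 15.499 m before stopping.
Follower covers v·t_r = 12.0701 × 0.6 = 7.242 m while reacting, then v²/(2a_F) = 145.687 / 8.000 = 18.211 m while braking, for a total of 7.242 + 18.211 = 25.453 m.
Since a_F ≤ a_L and the follower starts braking later, the follower is never slower than the leader, so the closest approach is when both have stopped.
Minimum gap = 25.453 − 15.499 = 9.954 m.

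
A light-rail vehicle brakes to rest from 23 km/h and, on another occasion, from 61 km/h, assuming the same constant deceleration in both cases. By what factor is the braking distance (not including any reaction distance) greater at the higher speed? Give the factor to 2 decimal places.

Braking distance d = v²/(2a), so with a fixed, d ∝ v².
Factor = (61/23)² = 2.6522² = 7.0342.

Factor ≈ 7.03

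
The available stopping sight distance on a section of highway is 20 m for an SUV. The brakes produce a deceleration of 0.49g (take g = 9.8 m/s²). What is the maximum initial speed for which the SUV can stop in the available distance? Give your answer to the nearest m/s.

a = 0.49 × 9.8 = 4.802 m/s².
v²/(2a) = d ⇒ v = √(2 × 4.802 × 20) = √192.08 = 13.8593 m/s.

Maximum speed ≈ 14 m/s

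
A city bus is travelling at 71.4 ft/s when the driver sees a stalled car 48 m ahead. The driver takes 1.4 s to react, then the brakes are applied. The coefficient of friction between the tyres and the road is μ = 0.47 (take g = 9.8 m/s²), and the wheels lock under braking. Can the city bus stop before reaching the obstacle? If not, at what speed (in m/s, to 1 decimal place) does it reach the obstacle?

71.4 ft/s × 0.3048 = 21.7627 m/s.
a = μg = 0.47 × 9.8 = 4.606 m/s².
Reaction distance = 21.7627 × 1.4 = 30.468 m.
Braking distance needed to stop: v²/(2a) = 473.615 / 9.212 = 51.413 m, so total needed = 30.468 + 51.413 = 81.881 m > 48 m — it cannot stop.
Distance remaining when braking begins: 48 − 30.468 = 17.532 m.
v² = v₀² − 2a·d = 473.615 − 2 × 4.606 × 17.532 = 312.110 m²/s².
v = √312.110 = 17.667 m/s.

No — it strikes the obstacle at 17.7 m/s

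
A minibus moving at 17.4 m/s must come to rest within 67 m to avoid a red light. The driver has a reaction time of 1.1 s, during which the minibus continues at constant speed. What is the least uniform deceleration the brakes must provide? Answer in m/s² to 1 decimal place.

Distance covered during reaction = 17.4000 × 1.1 = 19.140 m.
Distance available for braking: 67 − 19.140 = 47.860 m.
v² = 2a·d ⇒ a = v²/(2d) = 17.4000² / (2 × 47.860) = 302.760 / 95.720 = 3.1630 m/s².

Required deceleration ≈ 3.2 m/s²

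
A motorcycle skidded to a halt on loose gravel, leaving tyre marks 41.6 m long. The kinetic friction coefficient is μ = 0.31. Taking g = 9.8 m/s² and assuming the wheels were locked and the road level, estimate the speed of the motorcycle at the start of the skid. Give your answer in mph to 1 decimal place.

Deceleration a = μg = 0.31 × 9.8 = 3.038 m/s².
v = √(2a·d) = √(2 × 3.038 × 41.6) = √252.762 = 15.8985 m/s.
= 15.8985 ÷ 0.44704 = 35.564 mph.

Initial speed ≈ 35.6 mph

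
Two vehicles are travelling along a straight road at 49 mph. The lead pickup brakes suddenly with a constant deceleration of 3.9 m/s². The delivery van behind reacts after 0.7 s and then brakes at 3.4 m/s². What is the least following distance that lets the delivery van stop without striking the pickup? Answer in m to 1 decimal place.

Minimum gap ≈ 24.4 m

49 mph × 0.44704 = 21.9050 m/s.
Leader travels v²/(2a_L) = 479.829 / 7.800 = 61.517 m before stopping.
Follower covers v·t_r = 21.9050 × 0.7 = 15.333 m while reacting, then v²/(2a_F) = 479.829 / 6.800 = 70.563 m while braking, for a total of 15.333 + 70.563 = 85.896 m.
Since a_F ≤ a_L and the follower starts braking later, the follower is never slower than the leader, so the closest approach is when both have stopped.
Minimum gap = 85.896 − 61.517 = 24.379 m.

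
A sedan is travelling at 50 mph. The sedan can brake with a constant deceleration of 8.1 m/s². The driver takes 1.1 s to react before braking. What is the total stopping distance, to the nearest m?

Total stopping distance ≈ 55 m

50 mph × 0.44704 = 22.3520 m/s.
Reaction distance = v·t_r = 22.3520 × 1.1 = 24.587 m.
Braking distance = v²/(2a) = 22.3520² / (2 × 8.100) = 499.612 / 16.200 = 30.840 m.
Total = 24.587 + 30.840 = 55.427 m.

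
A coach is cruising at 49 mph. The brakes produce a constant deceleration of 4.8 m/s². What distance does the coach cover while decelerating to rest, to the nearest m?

49 mph × 0.44704 = 21.9050 m/s.
Braking distance = v²/(2a) = 21.9050² / (2 × 4.800) = 479.829 / 9.600 = 49.982 m.

Braking distance ≈ 50 m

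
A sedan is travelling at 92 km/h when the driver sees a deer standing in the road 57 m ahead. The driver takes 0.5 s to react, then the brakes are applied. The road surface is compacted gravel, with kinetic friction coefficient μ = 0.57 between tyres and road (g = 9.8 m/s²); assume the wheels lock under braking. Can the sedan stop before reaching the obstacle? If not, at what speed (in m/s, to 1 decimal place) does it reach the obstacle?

92 km/h ÷ 3.6 = 25.5556 m/s.
a = μg = 0.57 × 9.8 = 5.586 m/s².
Reaction distance = 25.5556 × 0.5 = 12.778 m.
Braking distance needed to stop: v²/(2a) = 653.089 / 11.172 = 58.458 m, so total needed = 12.778 + 58.458 = 71.236 m > 57 m — it cannot stop.
Distance remaining when braking begins: 57 − 12.778 = 44.222 m.
v² = v₀² − 2a·d = 653.089 − 2 × 5.586 × 44.222 = 159.041 m²/s².
v = √159.041 = 12.611 m/s.

No — it strikes the obstacle at 12.6 m/s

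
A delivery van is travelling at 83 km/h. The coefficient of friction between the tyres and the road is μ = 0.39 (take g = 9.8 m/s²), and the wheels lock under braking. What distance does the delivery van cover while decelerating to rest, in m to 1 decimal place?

83 km/h ÷ 3.6 = 23.0556 m/s.
a = μg = 0.39 × 9.8 = 3.822 m/s².
Braking distance = v²/(2a) = 23.0556² / (2 × 3.822) = 531.561 / 7.644 = 69.540 m.

Braking distance ≈ 69.5 m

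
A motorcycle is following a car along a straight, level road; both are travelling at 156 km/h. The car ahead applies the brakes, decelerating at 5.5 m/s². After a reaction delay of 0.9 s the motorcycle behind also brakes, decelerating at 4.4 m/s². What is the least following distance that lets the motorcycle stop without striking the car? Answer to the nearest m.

Minimum gap ≈ 82 m

156 km/h ÷ 3.6 = 43.3333 m/s.
Leader travels v²/(2a_L) = 1877.775 / 11.000 = 170.707 m before stopping.
Follower covers v·t_r = 43.3333 × 0.9 = 39.000 m while reacting, then v²/(2a_F) = 1877.775 / 8.800 = 213.384 m while braking, for a total of 39.000 + 213.384 = 252.384 m.
Since a_F ≤ a_L and the follower starts braking later, the follower is never slower than the leader, so the closest approach is when both have stopped.
Minimum gap = 252.384 − 170.707 = 81.677 m.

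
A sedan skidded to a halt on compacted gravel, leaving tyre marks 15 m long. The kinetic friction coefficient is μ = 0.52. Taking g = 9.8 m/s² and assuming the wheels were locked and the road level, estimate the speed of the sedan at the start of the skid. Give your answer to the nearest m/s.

Deceleration a = μg = 0.52 × 9.8 = 5.096 m/s².
v = √(2a·d) = √(2 × 5.096 × 15) = √152.880 = 12.3645 m/s.

Initial speed ≈ 12 m/s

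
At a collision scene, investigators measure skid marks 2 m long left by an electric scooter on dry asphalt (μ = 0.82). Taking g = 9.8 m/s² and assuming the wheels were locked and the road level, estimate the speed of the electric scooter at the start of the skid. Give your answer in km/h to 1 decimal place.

Deceleration a = μg = 0.82 × 9.8 = 8.036 m/s².
v = √(2a·d) = √(2 × 8.036 × 2) = √32.144 = 5.6696 m/s.
= 5.6696 × 3.6 = 20.411 km/h.

Initial speed ≈ 20.4 km/h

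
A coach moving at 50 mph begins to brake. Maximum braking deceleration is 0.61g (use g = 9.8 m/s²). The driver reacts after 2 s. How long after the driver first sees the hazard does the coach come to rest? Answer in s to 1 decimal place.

50 mph × 0.44704 = 22.3520 m/s.
a = 0.61 × 9.8 = 5.978 m/s².
Braking time = v/a = 22.3520 / 5.978 = 3.739 s.
Total = 2 + 3.739 = 5.739 s.

Total time ≈ 5.7 s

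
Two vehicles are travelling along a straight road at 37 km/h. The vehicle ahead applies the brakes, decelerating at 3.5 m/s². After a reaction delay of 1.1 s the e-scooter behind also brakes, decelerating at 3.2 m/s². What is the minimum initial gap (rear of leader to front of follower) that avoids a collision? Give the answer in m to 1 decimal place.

Minimum gap ≈ 12.7 m

37 km/h ÷ 3.6 = 10.2778 m/s.
Leader travels v²/(2a_L) = 105.633 / 7.000 = 15.090 m before stopping.
Follower covers v·t_r = 10.2778 × 1.1 = 11.306 m while reacting, then v²/(2a_F) = 105.633 / 6.400 = 16.505 m while braking, for a total of 11.306 + 16.505 = 27.811 m.
Since a_F ≤ a_L and the follower starts braking later, the follower is never slower than the leader, so the closest approach is when both have stopped.
Minimum gap = 27.811 − 15.090 = 12.721 m.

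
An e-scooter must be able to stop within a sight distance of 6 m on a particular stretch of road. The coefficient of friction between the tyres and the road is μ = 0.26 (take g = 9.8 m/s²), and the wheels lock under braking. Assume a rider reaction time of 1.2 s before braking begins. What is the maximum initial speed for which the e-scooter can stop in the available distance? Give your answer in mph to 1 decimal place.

a = μg = 0.26 × 9.8 = 2.548 m/s².
Stopping distance: v·t_r + v²/(2a) = 6 with t_r = 1.2 s and a = 2.548 m/s².
So v² + 6.115 v − 30.58 = 0.
Positive root: v = −a·t_r + √((a·t_r)² + 2a·d) = −3.058 + √(9.351 + 30.58) = 3.2611 m/s.
3.2611 m/s ÷ 0.44704 = 7.295 mph.

Maximum speed ≈ 7.3 mph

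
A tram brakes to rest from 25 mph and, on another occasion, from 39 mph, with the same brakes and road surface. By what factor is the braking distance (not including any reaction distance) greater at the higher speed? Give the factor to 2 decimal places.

Braking distance d = v²/(2a), so with a fixed, d ∝ v².
Factor = (39/25)² = 1.5600² = 2.4336.

Factor ≈ 2.43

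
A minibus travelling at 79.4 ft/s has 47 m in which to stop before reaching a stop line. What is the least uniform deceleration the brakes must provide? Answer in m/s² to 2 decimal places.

Required deceleration ≈ 6.23 m/s²

79.4 ft/s × 0.3048 = 24.2011 m/s.
v² = 2a·d ⇒ a = v²/(2d) = 24.2011² / (2 × 47.000) = 585.693 / 94.000 = 6.2308 m/s².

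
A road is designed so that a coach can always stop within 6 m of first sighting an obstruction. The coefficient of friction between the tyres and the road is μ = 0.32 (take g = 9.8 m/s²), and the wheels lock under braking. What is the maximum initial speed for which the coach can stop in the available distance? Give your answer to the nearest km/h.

a = μg = 0.32 × 9.8 = 3.136 m/s².
v²/(2a) = d ⇒ v = √(2 × 3.136 × 6) = √37.63 = 6.1343 m/s.
6.1343 m/s × 3.6 = 22.083 km/h.

Maximum speed ≈ 22 km/h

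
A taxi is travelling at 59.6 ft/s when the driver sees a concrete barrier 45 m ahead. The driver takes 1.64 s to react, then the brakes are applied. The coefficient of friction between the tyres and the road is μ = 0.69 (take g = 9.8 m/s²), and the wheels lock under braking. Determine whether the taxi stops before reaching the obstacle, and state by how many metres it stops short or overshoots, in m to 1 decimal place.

No — it overshoots by 9.2 m

59.6 ft/s × 0.3048 = 18.1661 m/s.
a = μg = 0.69 × 9.8 = 6.762 m/s².
Reaction distance = 18.1661 × 1.64 = 29.792 m.
Braking distance = v²/(2a) = 330.007 / 13.524 = 24.402 m.
Total stopping distance = 29.792 + 24.402 = 54.194 m, vs 45 m available — it cannot stop in time and overshoots by 54.194 − 45 = 9.194 m.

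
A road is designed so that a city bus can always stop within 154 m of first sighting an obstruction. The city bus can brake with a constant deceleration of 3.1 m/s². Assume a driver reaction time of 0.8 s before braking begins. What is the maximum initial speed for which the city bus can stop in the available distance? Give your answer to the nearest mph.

Maximum speed ≈ 64 mph

Stopping distance: v·t_r + v²/(2a) = 154 with t_r = 0.8 s and a = 3.100 m/s².
So v² + 4.960 v − 954.80 = 0.
Positive root: v = −a·t_r + √((a·t_r)² + 2a·d) = −2.480 + √(6.150 + 954.80) = 28.5192 m/s.
28.5192 m/s ÷ 0.44704 = 63.796 mph.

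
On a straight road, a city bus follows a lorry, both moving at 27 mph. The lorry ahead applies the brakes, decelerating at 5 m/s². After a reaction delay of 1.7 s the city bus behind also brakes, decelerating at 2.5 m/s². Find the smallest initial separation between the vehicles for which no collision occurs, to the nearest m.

Minimum gap ≈ 35 m

27 mph × 0.44704 = 12.0701 m/s.
Leader travels v²/(2a_L) = 145.687 / 10.000 = 14.569 m before stopping.
Follower covers v·t_r = 12.0701 × 1.7 = 20.519 m while reacting, then v²/(2a_F) = 145.687 / 5.000 = 29.137 m while braking, for a total of 20.519 + 29.137 = 49.656 m.
Since a_F ≤ a_L and the follower starts braking later, the follower is never slower than the leader, so the closest approach is when both have stopped.
Minimum gap = 49.656 − 14.569 = 35.087 m.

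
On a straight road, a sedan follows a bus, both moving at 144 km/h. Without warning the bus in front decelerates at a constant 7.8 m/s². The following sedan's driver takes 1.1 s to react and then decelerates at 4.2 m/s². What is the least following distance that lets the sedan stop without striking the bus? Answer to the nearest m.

Minimum gap ≈ 132 m

144 km/h ÷ 3.6 = 40.0000 m/s.
Leader travels v²/(2a_L) = 1600.000 / 15.600 = 102.564 m before stopping.
Follower covers v·t_r = 40.0000 × 1.1 = 44.000 m while reacting, then v²/(2a_F) = 1600.000 / 8.400 = 190.476 m while braking, for a total of 44.000 + 190.476 = 234.476 m.
Since a_F ≤ a_L and the follower starts braking later, the follower is never slower than the leader, so the closest approach is when both have stopped.
Minimum gap = 234.476 − 102.564 = 131.912 m.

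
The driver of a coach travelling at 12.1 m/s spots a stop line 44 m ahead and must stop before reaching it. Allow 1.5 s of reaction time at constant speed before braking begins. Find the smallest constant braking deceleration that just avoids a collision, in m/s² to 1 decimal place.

Distance covered during reaction = 12.1000 × 1.5 = 18.150 m.
Distance available for braking: 44 − 18.150 = 25.850 m.
v² = 2a·d ⇒ a = v²/(2d) = 12.1000² / (2 × 25.850) = 146.410 / 51.700 = 2.8319 m/s².

Required deceleration ≈ 2.8 m/s²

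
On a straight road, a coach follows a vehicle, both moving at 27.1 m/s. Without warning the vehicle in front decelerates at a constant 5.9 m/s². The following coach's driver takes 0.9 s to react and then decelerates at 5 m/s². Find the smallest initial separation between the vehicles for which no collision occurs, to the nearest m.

Minimum gap ≈ 36 m

Leader travels v²/(2a_L) = 734.410 / 11.800 = 62.238 m before stopping.
Follower covers v·t_r = 27.1000 × 0.9 = 24.390 m while reacting, then v²/(2a_F) = 734.410 / 10.000 = 73.441 m while braking, for a total of 24.390 + 73.441 = 97.831 m.
Since a_F ≤ a_L and the follower starts braking later, the follower is never slower than the leader, so the closest approach is when both have stopped.
Minimum gap = 97.831 − 62.238 = 35.593 m.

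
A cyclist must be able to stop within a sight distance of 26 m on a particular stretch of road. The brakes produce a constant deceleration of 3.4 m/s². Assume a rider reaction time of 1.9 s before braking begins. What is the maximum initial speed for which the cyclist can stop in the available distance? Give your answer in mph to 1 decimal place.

Maximum speed ≈ 18.6 mph

Stopping distance: v·t_r + v²/(2a) = 26 with t_r = 1.9 s and a = 3.400 m/s².
So v² + 12.920 v − 176.80 = 0.
Positive root: v = −a·t_r + √((a·t_r)² + 2a·d) = −6.460 + √(41.732 + 176.80) = 8.3228 m/s.
8.3228 m/s ÷ 0.44704 = 18.618 mph.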